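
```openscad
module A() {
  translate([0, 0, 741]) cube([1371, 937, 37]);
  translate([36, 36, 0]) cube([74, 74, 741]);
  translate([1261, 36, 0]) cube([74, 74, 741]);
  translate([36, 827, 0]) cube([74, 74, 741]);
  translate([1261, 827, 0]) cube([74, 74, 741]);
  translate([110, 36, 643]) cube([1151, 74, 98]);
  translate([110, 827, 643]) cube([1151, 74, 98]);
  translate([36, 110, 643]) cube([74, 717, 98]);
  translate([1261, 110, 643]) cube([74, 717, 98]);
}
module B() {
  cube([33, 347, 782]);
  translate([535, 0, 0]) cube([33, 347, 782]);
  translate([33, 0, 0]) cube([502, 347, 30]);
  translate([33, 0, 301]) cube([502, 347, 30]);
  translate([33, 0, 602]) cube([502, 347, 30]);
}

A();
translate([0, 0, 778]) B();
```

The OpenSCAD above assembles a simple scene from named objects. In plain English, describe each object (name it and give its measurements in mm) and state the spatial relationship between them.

A is a table: top 1371 mm (x) × 937 mm (y), 37 mm thick, upper face at z = 778 mm, on four 74×74 mm square legs, each inset 36 mm from the nearest pair of top edges, running from z = 0 to the bottom of the top. Four apron rails, 74 mm thick and 98 mm tall, run between adjacent legs with their top edges flush with the underside of the top and their outer faces flush with the legs' outer faces.

B is an open bookshelf. Two side panels, each 33 mm thick, 347 mm deep and 782 mm tall, stand 568 mm apart (outside-to-outside). Between them sit 3 shelves, each 30 mm thick and 347 mm deep, spanning the full gap between the sides. The bottom shelf rests on the floor (its underside at z = 0) and the clear gap between one shelf's top and the next shelf's underside is 271 mm.

The bookshelf is on top of the table.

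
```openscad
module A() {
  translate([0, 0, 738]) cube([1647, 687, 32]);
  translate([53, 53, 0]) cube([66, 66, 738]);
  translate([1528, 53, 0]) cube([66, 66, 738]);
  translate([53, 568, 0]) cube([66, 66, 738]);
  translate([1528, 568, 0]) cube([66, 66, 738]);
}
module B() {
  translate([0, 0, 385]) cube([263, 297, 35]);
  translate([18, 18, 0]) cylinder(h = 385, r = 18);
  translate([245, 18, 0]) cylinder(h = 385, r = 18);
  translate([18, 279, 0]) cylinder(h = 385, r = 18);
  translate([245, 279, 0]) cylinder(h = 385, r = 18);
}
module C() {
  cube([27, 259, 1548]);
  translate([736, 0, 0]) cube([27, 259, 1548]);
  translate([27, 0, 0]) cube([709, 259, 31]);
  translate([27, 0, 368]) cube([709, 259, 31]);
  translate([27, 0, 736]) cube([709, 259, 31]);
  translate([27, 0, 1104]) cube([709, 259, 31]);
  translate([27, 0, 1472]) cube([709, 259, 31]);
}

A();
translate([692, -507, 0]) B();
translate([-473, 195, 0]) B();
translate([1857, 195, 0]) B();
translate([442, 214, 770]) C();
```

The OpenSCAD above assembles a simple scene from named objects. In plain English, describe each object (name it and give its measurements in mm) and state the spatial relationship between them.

A is a table with a 1647×687 mm rectangular top, 32 mm thick, top surface at z = 770 mm, supported by four 66×66 mm square legs, each inset 53 mm from the nearest pair of top edges, running from the floor.

B is a four-legged stool. The seat is 263×297 mm, 35 mm thick, top at z = 420 mm. It stands on four round legs, each 36 mm in diameter, from z = 0 to the seat underside, each leg's axis is inset half a diameter from the nearest pair of seat edges (so the leg's bounding box is flush with the corner).

C is a bookshelf 763 mm wide overall, 259 mm deep and 1548 mm tall. The two sides are 27 mm thick vertical panels. 5 horizontal shelves of 31 mm thickness span between the inner faces of the sides; the lowest shelf sits on the floor and shelves are stacked with a clear vertical gap of 337 mm between each pair.

Three stools sit around the table at the −y, −x, +x sides. The bookshelf is on top of the table, centred.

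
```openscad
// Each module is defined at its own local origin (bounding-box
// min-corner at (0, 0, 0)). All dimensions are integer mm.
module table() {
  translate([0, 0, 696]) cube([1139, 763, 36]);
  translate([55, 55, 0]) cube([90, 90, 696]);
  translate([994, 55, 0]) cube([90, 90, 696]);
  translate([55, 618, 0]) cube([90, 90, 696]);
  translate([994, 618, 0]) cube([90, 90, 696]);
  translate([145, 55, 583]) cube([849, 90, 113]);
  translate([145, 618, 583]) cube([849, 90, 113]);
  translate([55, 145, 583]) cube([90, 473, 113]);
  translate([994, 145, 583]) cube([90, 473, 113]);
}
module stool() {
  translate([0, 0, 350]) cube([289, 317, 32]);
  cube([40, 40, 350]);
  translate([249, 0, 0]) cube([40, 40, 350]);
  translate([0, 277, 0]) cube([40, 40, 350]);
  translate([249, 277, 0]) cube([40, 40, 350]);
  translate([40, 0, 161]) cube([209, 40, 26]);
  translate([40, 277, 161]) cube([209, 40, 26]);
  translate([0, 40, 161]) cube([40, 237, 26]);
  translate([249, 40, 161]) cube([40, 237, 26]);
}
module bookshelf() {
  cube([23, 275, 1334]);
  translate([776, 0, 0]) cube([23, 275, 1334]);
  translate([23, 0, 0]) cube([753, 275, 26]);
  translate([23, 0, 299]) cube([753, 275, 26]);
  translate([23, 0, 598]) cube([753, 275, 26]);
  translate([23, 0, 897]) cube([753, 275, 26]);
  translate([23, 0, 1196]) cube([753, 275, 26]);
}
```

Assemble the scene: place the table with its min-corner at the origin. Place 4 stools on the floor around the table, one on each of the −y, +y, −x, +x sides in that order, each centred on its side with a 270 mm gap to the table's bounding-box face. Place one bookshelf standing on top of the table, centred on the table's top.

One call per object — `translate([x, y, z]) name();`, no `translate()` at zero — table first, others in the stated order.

table();
translate([425, -587, 0]) stool();
translate([425, 1033, 0]) stool();
translate([-559, 223, 0]) stool();
translate([1409, 223, 0]) stool();
translate([170, 244, 732]) bookshelf();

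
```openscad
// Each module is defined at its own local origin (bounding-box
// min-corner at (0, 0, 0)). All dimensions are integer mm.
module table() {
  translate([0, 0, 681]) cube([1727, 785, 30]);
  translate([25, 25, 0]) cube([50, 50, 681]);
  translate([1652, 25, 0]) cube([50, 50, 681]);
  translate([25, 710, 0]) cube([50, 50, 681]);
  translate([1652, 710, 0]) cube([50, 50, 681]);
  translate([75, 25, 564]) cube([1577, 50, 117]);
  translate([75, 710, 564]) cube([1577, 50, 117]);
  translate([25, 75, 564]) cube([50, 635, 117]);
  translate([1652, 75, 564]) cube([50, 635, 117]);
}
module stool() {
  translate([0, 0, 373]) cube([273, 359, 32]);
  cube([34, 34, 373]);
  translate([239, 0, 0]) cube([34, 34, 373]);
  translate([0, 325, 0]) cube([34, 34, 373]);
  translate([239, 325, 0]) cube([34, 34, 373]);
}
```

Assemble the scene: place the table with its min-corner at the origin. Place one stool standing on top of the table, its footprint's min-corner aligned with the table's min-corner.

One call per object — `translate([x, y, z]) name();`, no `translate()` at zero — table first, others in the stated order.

table();
translate([0, 0, 711]) stool();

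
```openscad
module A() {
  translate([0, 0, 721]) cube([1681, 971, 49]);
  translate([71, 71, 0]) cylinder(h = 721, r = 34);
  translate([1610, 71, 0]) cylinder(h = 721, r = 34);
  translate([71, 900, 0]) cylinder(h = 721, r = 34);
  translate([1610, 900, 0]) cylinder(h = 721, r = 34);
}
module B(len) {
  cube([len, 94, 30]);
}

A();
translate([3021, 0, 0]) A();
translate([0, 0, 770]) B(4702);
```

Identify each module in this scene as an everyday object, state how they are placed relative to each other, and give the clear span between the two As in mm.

A is a table. B is a beam. A beam spans the tops of two tables. The clear span between the two tables is 1340 mm.

Second table starts at x = 3021; first ends at x = 1681; clear span = 3021 − 1681 = 1340 mm.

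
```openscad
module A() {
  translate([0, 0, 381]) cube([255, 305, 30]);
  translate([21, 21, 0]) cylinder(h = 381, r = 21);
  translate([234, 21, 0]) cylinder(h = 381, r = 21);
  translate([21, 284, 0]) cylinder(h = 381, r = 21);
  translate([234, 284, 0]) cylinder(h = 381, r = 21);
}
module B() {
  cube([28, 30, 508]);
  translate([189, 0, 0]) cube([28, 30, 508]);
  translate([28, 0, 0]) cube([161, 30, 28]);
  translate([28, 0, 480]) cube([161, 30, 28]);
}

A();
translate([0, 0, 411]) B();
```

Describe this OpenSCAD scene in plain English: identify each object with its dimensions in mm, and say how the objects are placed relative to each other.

A is a simple wooden stool: a rectangular seat 255 mm (x) by 305 mm (y), 30 mm thick, top face at z = 411 mm, on four round legs, each 42 mm in diameter. The legs rest on z = 0, each leg's axis is inset half a diameter from the nearest pair of seat edges (so the leg's bounding box is flush with the corner).

B is a picture frame with a 161×452 mm rectangular opening (x by z) and a uniform 28 mm border on every side. Frame depth is 30 mm along y. It is built from two vertical stiles running the full outside height and two horizontal rails spanning the gap between the stiles.

The picture frame is on top of the stool.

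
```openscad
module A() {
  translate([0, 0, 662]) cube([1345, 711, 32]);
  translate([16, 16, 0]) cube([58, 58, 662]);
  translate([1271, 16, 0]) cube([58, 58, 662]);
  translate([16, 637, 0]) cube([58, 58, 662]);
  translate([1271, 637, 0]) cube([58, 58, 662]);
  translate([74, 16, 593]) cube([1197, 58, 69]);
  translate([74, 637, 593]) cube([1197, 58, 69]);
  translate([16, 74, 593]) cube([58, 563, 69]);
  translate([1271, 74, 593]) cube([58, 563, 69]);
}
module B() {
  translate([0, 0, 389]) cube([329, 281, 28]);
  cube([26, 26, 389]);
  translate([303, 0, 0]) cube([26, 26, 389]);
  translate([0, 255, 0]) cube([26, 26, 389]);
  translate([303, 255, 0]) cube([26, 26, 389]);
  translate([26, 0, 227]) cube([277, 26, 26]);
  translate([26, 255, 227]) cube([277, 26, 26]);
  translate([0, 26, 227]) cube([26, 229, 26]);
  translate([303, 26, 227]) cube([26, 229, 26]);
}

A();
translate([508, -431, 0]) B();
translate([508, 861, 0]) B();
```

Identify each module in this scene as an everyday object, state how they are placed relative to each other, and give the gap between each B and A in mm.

A is a table. B is a stool. Two stools sit around the table at the −y, +y sides. The gap between each stool and the table is 150 mm.

Each stool's nearest face is 150 mm from the table's bounding box.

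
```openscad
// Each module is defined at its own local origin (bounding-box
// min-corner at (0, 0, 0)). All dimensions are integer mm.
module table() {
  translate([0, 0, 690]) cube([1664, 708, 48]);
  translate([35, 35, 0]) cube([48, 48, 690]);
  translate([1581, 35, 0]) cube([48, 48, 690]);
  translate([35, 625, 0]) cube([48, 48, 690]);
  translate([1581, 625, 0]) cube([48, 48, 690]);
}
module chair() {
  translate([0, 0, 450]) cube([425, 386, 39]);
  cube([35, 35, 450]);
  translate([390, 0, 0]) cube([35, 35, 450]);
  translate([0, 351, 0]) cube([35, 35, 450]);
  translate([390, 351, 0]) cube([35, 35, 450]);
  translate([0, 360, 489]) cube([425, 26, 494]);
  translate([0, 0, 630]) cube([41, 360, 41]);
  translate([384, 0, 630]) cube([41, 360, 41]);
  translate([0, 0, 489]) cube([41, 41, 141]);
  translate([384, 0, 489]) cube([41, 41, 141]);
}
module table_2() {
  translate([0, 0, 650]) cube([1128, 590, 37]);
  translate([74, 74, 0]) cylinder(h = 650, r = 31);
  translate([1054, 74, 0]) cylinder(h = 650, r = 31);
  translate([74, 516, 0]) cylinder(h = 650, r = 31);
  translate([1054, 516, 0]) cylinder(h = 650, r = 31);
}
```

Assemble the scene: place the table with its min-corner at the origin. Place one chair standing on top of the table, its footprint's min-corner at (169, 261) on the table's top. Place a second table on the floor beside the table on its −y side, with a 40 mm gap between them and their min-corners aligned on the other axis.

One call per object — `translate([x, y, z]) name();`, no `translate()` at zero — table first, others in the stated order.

table();
translate([169, 261, 738]) chair();
translate([0, -630, 0]) table_2();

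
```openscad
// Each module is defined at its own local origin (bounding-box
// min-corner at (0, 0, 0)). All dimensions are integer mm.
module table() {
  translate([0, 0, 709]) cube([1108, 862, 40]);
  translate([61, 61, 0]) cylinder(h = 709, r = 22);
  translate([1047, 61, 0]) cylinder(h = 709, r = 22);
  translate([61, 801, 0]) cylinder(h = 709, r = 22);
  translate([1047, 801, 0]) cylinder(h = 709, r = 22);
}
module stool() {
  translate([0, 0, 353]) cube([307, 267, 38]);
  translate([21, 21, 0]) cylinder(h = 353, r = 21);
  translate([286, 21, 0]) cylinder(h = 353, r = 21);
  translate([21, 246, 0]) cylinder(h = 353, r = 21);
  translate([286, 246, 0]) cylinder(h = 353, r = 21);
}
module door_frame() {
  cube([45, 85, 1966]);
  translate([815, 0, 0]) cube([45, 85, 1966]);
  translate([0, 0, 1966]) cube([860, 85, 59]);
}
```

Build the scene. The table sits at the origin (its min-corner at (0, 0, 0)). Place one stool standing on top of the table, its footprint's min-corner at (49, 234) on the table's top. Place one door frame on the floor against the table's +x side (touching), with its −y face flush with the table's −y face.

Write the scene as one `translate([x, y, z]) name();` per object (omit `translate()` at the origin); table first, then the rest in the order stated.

table();
translate([49, 234, 749]) stool();
translate([1108, 0, 0]) door_frame();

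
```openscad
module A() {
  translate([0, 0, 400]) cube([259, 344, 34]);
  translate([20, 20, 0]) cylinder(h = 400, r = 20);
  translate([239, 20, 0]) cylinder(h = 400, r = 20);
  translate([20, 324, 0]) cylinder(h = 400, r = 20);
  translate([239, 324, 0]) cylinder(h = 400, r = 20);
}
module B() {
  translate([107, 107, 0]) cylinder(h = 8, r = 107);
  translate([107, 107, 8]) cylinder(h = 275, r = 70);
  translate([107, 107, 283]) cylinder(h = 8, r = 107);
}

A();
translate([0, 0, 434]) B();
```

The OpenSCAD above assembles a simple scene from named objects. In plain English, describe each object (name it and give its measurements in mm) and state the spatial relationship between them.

A is a four-legged stool. The seat is 259×344 mm, 34 mm thick, top at z = 434 mm. It stands on four round legs, each 40 mm in diameter, from z = 0 to the seat underside, each leg's axis is inset half a diameter from the nearest pair of seat edges (so the leg's bounding box is flush with the corner).

B is a spool: two coaxial disc flanges of radius 107 mm and thickness 8 mm, joined by a core cylinder of radius 70 mm and height 275 mm. The lower flange rests on z = 0 and the three cylinders share a vertical axis.

The spool is on top of the stool.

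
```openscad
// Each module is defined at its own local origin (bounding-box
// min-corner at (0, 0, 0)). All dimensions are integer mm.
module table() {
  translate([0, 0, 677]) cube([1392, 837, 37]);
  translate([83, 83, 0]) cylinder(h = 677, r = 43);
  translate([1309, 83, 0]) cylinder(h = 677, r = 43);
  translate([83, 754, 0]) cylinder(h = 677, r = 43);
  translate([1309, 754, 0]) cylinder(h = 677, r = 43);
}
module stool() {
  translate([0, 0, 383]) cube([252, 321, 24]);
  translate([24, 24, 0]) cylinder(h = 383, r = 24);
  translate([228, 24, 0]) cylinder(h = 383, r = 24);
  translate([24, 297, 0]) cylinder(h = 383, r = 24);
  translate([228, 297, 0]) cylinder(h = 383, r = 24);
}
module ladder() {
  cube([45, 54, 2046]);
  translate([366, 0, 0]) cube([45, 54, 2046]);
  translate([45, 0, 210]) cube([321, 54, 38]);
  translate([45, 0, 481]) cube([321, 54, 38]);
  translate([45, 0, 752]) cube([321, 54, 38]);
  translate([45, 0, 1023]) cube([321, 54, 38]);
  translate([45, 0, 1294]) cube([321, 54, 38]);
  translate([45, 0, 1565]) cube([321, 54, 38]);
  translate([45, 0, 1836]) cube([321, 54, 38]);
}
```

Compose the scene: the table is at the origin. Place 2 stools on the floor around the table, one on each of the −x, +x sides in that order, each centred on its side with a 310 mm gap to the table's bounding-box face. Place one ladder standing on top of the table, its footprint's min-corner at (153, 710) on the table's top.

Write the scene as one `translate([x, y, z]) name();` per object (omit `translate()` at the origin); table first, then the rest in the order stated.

table();
translate([-562, 258, 0]) stool();
translate([1702, 258, 0]) stool();
translate([153, 710, 714]) ladder();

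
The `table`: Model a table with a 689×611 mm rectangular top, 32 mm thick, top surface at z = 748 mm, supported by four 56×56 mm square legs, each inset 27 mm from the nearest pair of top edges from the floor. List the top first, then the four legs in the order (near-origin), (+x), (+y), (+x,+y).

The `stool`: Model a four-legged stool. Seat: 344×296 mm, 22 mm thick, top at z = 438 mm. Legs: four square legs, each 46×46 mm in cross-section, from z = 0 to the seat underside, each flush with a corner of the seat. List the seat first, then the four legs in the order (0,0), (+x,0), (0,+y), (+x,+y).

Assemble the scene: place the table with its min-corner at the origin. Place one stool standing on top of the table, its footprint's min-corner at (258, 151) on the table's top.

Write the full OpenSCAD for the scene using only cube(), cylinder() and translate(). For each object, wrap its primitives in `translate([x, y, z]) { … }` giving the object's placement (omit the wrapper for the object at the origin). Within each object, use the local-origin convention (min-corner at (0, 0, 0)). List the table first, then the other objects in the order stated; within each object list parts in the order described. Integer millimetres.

translate([0, 0, 716]) cube([689, 611, 32]);
translate([27, 27, 0]) cube([56, 56, 716]);
translate([606, 27, 0]) cube([56, 56, 716]);
translate([27, 528, 0]) cube([56, 56, 716]);
translate([606, 528, 0]) cube([56, 56, 716]);
translate([258, 151, 748]) {
  translate([0, 0, 416]) cube([344, 296, 22]);
  cube([46, 46, 416]);
  translate([298, 0, 0]) cube([46, 46, 416]);
  translate([0, 250, 0]) cube([46, 46, 416]);
  translate([298, 250, 0]) cube([46, 46, 416]);
}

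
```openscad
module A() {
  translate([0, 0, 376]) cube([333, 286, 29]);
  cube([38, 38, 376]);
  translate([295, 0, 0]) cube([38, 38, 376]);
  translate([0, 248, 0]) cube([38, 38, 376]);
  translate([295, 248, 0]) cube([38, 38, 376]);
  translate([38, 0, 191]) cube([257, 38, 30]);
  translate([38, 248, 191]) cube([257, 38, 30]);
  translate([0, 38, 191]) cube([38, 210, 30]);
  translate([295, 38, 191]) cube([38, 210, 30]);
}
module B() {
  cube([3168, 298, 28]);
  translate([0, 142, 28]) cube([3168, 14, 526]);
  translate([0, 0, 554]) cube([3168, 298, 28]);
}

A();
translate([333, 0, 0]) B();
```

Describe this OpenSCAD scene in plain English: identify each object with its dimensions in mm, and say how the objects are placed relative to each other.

A is a four-legged stool. The seat is a 333×286×29 mm slab whose top surface is at z = 405 mm; four square legs, each 38×38 mm in cross-section, run from the floor (z = 0) to the underside of the seat, each flush with a corner of the seat. Four stretchers, 38 mm wide and 30 mm tall, connect adjacent legs with their undersides at z = 191 mm, each running between the inner faces of the legs it joins and aligned with the legs' outer faces on the other axis.

B is an I-beam lying along x, 3168 mm long. Overall section height 582 mm. Two flanges 298 mm wide (y) and 28 mm thick, one on the floor and one at the top; a web 14 mm thick runs between them, centred on the flange width.

The I-beam is against the stool's +x side, with their −y faces flush.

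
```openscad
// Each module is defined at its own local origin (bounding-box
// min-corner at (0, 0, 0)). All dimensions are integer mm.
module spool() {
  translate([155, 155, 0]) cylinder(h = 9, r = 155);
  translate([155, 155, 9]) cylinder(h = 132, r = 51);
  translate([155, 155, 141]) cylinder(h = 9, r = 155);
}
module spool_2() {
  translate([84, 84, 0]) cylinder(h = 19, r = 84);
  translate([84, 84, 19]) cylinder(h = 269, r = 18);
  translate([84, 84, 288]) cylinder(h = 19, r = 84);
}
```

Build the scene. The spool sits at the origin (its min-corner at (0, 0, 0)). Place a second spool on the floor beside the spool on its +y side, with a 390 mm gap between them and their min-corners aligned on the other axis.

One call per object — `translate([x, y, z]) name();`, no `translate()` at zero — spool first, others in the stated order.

spool();
translate([0, 700, 0]) spool_2();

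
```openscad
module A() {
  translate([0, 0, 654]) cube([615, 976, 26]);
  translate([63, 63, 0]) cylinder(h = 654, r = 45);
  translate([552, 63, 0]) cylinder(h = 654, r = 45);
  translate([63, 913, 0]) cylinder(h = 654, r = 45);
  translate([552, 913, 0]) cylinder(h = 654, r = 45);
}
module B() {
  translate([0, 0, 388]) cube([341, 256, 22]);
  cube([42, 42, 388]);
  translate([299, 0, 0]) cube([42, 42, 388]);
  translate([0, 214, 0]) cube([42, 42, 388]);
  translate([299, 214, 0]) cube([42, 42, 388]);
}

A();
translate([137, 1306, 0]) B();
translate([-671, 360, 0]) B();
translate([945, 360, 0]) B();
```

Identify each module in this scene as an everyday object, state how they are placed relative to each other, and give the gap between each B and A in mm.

A is a table. B is a stool. Three stools sit around the table at the +y, −x, +x sides. The gap between each stool and the table is 330 mm.

Each stool's nearest face is 330 mm from the table's bounding box.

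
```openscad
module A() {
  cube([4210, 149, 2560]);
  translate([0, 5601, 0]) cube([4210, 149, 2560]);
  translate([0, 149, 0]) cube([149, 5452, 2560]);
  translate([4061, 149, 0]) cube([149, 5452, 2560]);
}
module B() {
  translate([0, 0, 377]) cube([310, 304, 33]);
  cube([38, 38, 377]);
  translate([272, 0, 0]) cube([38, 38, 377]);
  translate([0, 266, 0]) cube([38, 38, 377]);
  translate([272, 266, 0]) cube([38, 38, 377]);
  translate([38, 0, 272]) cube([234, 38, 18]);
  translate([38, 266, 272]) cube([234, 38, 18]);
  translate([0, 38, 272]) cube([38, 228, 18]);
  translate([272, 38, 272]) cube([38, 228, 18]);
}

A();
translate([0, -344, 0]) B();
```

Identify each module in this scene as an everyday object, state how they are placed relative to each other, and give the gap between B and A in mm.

The stool's nearest face is 40 mm from the house frame's −y face.

A is a house frame. B is a stool. The stool is on the floor beside the house frame on its −y side. The gap between the stool and the house frame is 40 mm.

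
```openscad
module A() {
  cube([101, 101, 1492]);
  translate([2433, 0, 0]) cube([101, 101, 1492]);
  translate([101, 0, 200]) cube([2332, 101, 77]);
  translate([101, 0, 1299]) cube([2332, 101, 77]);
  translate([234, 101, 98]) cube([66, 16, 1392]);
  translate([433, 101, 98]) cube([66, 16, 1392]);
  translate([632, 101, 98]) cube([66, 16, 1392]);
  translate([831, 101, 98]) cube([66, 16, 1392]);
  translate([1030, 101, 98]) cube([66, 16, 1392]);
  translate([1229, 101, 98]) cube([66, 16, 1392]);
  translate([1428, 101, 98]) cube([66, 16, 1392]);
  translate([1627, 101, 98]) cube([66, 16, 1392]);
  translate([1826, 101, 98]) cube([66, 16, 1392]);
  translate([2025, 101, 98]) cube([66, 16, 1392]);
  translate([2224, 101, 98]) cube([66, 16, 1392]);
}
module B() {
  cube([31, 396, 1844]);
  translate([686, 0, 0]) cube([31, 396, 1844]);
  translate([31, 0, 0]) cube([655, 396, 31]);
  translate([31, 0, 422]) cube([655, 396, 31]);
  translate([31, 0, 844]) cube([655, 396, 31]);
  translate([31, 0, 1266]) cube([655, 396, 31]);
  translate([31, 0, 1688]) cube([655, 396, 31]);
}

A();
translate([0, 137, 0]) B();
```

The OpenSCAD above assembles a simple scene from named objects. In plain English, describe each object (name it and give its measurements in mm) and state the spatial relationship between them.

A is a fence section. Two 101×101 mm posts, 1492 mm tall, stand on the floor with a clear span of 2332 mm between their inner faces. Two horizontal rails of 101×77 mm section span the gap between the posts with their undersides at z = 200 mm and z = 1299 mm, flush with the posts' −y face. 11 pickets, each 66 mm wide, 16 mm thick and 1392 mm tall, are fixed to the +y face of the rails with their bottoms at z = 98 mm, evenly spaced across the span with equal gaps (rounded down to the nearest mm) at the −x end and between each pair — any rounding remainder accumulates at the +x end.

B is a bookshelf 717 mm wide overall, 396 mm deep and 1844 mm tall. The two sides are 31 mm thick vertical panels. 5 horizontal shelves of 31 mm thickness span between the inner faces of the sides; the lowest shelf sits on the floor and shelves are stacked with a clear vertical gap of 391 mm between each pair.

The bookshelf is on the floor beside the fence section on its +y side.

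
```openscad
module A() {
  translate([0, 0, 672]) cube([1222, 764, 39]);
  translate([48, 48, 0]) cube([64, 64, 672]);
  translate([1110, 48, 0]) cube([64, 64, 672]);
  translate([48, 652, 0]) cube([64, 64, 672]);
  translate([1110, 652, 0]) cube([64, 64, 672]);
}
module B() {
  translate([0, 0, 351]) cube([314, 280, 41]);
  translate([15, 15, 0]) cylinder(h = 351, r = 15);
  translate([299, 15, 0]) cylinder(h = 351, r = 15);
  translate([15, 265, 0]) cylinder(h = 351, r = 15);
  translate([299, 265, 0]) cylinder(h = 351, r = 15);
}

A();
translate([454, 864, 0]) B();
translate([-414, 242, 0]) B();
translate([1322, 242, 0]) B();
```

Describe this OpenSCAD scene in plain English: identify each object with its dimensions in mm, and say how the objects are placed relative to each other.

A is a table: top 1222 mm (x) × 764 mm (y), 39 mm thick, upper face at z = 711 mm, on four 64×64 mm square legs, each inset 48 mm from the nearest pair of top edges, running from z = 0 to the bottom of the top.

B is a four-legged stool. The seat is 314×280 mm, 41 mm thick, top at z = 392 mm. It stands on four round legs, each 30 mm in diameter, from z = 0 to the seat underside, each leg's axis is inset half a diameter from the nearest pair of seat edges (so the leg's bounding box is flush with the corner).

Three stools sit around the table at the +y, −x, +x sides.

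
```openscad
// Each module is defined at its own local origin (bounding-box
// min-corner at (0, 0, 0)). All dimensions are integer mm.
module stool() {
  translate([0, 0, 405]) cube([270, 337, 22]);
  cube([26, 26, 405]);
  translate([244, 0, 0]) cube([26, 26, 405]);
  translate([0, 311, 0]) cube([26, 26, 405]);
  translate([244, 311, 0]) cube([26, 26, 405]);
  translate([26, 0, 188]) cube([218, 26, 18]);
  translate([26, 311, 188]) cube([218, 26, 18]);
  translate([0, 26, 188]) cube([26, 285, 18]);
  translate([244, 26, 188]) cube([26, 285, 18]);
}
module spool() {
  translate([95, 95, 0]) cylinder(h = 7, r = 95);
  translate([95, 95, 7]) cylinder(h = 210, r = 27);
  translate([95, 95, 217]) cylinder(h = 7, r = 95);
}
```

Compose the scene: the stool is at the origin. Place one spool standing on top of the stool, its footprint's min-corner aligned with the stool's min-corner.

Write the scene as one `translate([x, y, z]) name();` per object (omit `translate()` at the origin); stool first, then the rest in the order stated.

stool();
translate([0, 0, 427]) spool();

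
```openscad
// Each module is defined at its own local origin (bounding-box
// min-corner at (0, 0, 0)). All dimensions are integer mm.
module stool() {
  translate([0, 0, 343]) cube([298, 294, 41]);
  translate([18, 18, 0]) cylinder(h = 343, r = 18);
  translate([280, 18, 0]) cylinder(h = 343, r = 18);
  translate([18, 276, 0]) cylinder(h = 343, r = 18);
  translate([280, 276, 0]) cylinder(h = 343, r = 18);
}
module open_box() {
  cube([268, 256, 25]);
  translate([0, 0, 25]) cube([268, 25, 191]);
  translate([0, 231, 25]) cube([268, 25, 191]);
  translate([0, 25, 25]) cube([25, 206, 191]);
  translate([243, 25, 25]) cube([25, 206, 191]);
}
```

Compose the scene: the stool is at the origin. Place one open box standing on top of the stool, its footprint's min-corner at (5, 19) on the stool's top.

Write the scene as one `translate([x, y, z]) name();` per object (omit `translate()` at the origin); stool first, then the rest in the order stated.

stool();
translate([5, 19, 384]) open_box();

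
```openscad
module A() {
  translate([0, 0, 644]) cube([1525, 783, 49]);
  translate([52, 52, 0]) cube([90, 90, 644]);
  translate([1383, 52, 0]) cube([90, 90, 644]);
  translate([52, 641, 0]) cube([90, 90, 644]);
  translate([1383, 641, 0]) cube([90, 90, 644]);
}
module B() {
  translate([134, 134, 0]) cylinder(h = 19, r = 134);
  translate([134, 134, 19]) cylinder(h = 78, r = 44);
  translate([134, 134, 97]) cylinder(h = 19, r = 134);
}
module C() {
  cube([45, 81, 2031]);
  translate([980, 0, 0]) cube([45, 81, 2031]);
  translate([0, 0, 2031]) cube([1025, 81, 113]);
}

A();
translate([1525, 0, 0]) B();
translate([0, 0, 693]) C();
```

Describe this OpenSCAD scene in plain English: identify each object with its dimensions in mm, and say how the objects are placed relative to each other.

A is a table with a 1525×783 mm rectangular top, 49 mm thick, top surface at z = 693 mm, supported by four 90×90 mm square legs, each inset 52 mm from the nearest pair of top edges, running from the floor.

B is a spool: two coaxial disc flanges of radius 134 mm and thickness 19 mm, joined by a core cylinder of radius 44 mm and height 78 mm. The lower flange rests on z = 0 and the three cylinders share a vertical axis.

C is a door frame. The clear opening is 935 mm wide and 2031 mm high. Two 45 mm wide jambs, 81 mm deep, stand either side of the opening from the floor to the top of the opening. A 113 mm thick head sits across the top of both jambs, spanning the full outside width of the frame.

The spool is against the table's +x side, with their −y faces flush. The door frame is on top of the table.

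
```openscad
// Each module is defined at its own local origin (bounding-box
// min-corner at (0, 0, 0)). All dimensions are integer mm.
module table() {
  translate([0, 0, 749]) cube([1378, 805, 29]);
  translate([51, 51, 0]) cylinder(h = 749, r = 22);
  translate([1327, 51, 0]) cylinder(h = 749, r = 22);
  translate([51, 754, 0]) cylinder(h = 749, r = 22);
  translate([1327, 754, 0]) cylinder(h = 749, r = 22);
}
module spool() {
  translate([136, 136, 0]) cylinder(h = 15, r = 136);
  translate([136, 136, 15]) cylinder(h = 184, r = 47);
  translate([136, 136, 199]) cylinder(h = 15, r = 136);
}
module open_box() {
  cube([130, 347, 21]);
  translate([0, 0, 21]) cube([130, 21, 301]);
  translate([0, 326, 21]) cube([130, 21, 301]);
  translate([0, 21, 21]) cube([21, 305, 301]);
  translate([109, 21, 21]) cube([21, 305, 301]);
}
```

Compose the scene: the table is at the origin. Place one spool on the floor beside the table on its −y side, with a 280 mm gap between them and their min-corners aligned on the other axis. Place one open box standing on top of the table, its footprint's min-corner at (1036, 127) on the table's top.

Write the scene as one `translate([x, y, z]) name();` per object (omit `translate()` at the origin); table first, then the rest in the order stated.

table();
translate([0, -552, 0]) spool();
translate([1036, 127, 778]) open_box();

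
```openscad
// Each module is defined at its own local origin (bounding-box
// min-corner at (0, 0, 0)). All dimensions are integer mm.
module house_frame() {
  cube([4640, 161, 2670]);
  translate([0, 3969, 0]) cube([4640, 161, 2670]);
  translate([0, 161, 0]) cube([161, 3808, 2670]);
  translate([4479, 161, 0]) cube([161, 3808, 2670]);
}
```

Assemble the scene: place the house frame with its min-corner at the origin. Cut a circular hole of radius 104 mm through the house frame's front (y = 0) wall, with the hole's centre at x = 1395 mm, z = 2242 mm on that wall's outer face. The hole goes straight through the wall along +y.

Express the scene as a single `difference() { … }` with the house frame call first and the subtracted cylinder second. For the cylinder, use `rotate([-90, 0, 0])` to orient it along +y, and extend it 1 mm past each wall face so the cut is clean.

difference() {
  house_frame();
  translate([1395, -1, 2242]) rotate([-90, 0, 0]) cylinder(h = 163, r = 104);
}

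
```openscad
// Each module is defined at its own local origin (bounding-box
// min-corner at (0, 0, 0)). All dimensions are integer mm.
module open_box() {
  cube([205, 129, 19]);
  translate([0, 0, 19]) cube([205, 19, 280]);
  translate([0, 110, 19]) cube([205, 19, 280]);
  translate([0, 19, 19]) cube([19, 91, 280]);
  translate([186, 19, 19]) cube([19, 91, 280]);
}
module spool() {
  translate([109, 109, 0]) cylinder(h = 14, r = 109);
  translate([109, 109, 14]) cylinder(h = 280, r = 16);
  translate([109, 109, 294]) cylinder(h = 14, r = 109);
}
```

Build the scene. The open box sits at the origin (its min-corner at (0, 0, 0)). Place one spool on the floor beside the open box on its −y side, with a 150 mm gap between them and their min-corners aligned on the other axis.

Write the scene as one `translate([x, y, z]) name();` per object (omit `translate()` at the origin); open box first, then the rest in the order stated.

open_box();
translate([0, -368, 0]) spool();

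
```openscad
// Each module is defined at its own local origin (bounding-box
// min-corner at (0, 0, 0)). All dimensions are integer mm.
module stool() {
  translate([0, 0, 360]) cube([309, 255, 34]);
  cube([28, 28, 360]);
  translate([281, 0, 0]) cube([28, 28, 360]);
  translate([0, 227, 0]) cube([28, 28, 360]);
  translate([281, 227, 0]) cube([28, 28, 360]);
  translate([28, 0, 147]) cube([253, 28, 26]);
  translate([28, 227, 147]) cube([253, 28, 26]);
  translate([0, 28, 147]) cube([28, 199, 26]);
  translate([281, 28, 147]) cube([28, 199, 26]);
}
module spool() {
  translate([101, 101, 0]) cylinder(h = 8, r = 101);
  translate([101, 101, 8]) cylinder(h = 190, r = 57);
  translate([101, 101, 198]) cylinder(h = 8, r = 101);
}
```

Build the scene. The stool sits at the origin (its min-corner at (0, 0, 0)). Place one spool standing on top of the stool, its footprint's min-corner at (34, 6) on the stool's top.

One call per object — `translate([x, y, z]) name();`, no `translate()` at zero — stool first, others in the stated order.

stool();
translate([34, 6, 394]) spool();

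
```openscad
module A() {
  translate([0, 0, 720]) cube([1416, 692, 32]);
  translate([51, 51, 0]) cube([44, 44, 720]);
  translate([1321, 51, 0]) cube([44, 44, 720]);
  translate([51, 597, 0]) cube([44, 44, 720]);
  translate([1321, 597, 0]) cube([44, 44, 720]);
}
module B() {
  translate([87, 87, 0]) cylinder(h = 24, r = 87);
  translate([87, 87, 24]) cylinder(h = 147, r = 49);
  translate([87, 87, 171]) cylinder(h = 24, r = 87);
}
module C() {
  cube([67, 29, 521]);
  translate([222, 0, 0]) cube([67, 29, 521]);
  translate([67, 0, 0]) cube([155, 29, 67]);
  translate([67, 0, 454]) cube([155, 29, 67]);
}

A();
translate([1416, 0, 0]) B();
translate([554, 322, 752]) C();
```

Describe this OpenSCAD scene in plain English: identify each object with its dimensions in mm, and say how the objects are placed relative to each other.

A is a rectangular dining table. The top is 1416×692×32 mm with its upper surface at z = 752 mm. It stands on four 44×44 mm square legs, each inset 51 mm from the nearest pair of top edges, running from the floor to the underside of the top.

B is a spool: two coaxial disc flanges of radius 87 mm and thickness 24 mm, joined by a core cylinder of radius 49 mm and height 147 mm. The lower flange rests on z = 0 and the three cylinders share a vertical axis.

C is a picture frame with a 155×387 mm rectangular opening (x by z) and a uniform 67 mm border on every side. Frame depth is 29 mm along y. It is built from two vertical stiles running the full outside height and two horizontal rails spanning the gap between the stiles.

The spool is against the table's +x side, with their −y faces flush. The picture frame is on top of the table.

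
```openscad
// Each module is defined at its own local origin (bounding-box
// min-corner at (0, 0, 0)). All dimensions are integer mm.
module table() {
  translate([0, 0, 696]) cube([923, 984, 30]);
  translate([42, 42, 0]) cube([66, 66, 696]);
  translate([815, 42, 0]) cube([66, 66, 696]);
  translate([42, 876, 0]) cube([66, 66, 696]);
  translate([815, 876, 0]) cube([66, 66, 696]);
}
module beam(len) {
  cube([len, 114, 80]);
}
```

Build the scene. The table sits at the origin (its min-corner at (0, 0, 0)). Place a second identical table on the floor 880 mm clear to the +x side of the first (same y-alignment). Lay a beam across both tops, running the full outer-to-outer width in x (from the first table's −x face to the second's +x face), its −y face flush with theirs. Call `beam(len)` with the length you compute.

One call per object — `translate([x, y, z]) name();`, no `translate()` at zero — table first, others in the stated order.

table();
translate([1803, 0, 0]) table();
translate([0, 0, 726]) beam(2726);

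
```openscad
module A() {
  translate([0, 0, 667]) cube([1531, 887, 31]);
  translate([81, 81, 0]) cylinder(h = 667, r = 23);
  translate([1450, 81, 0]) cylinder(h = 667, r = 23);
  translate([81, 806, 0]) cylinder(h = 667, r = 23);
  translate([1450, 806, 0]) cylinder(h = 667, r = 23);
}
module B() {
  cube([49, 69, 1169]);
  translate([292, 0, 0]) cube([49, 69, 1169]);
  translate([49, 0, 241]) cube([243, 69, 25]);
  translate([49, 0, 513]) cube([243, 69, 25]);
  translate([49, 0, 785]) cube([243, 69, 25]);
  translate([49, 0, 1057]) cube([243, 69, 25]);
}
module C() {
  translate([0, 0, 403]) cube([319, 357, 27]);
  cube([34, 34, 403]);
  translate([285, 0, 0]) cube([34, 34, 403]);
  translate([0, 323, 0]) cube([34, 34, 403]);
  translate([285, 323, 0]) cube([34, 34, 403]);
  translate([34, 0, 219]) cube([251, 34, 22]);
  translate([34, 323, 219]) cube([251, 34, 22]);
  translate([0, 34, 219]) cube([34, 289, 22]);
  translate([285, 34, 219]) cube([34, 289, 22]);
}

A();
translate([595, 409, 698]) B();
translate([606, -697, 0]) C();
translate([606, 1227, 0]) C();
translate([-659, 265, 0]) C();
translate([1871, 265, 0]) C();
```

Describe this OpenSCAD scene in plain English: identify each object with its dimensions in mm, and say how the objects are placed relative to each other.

A is a rectangular dining table. The top is 1531×887×31 mm with its upper surface at z = 698 mm. It stands on four round legs of 46 mm diameter, each leg's bounding box inset 58 mm from the nearest pair of top edges, running from the floor to the underside of the top.

B is a straight ladder. Two 49×69 mm vertical rails, 1169 mm tall, stand 341 mm apart (outside-to-outside) with their front faces coplanar on the −y side. 4 rungs, each 69 mm deep and 25 mm tall, span between the inner faces of the rails, front faces flush with the rails. The lowest rung's underside is at z = 241 mm and rungs are spaced 272 mm apart (underside to underside).

C is a simple wooden stool: a rectangular seat 319 mm (x) by 357 mm (y), 27 mm thick, top face at z = 430 mm, on four square legs, each 34×34 mm in cross-section. The legs rest on z = 0, each flush with a corner of the seat. Four stretchers, 34 mm wide and 22 mm tall, connect adjacent legs with their undersides at z = 219 mm, each running between the inner faces of the legs it joins and aligned with the legs' outer faces on the other axis.

The ladder is on top of the table, centred. Four stools sit around the table at the −y, +y, −x, +x sides.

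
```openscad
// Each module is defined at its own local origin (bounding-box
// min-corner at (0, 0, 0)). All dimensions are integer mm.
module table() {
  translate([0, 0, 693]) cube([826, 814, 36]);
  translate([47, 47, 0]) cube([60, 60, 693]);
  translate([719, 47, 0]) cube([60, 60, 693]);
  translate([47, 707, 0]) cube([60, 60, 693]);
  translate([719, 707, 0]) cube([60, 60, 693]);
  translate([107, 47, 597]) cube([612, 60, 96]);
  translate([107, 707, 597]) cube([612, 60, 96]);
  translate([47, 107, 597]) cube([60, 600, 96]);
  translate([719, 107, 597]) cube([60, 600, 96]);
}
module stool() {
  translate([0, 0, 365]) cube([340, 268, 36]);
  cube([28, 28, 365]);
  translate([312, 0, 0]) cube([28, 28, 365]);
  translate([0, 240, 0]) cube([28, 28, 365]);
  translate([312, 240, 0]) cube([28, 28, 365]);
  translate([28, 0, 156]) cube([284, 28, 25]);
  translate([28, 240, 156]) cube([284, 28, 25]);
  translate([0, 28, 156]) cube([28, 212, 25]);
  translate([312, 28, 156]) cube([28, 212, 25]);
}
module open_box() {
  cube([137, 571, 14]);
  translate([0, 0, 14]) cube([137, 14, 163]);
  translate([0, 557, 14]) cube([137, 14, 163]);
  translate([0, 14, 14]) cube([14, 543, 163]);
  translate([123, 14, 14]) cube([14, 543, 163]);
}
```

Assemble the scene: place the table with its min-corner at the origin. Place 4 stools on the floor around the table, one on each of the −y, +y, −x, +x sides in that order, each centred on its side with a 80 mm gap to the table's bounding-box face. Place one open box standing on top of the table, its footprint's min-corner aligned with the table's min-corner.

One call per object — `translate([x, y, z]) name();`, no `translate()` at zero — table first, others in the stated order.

table();
translate([243, -348, 0]) stool();
translate([243, 894, 0]) stool();
translate([-420, 273, 0]) stool();
translate([906, 273, 0]) stool();
translate([0, 0, 729]) open_box();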